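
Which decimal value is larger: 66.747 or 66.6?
66.747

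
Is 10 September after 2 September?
Yes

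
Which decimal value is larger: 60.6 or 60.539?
60.6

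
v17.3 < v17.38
True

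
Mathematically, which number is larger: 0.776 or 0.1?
0.776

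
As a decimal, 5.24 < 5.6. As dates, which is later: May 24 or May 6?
May 24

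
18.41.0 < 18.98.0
True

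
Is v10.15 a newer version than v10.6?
Yes. Version numbers are compared segment by segment as integers, not as decimals: minor version 15 > 6, so v10.15 > v10.6 (even though the decimal 10.15 < 10.6).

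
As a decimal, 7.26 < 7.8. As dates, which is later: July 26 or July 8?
July 26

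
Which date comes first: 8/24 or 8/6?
8/6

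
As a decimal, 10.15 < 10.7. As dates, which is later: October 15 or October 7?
October 15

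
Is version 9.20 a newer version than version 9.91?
No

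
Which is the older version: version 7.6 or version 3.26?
version 3.26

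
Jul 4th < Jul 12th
True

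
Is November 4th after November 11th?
No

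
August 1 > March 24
True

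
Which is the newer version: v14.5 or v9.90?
v14.5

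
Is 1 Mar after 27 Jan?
Yes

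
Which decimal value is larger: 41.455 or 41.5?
41.5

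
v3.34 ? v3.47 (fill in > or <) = <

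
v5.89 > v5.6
True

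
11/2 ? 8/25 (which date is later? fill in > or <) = >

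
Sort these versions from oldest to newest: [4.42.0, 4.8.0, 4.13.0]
[4.8.0, 4.13.0, 4.42.0]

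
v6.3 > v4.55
True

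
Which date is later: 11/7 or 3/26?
11/7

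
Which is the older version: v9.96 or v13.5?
v9.96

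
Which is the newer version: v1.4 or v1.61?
v1.61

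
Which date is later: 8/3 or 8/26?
8/26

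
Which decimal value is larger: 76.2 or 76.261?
76.261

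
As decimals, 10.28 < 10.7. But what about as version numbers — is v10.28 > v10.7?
True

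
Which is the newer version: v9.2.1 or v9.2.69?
v9.2.69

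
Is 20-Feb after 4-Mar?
No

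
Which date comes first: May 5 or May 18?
May 5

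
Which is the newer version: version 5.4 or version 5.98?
version 5.98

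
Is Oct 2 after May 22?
Yes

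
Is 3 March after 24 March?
No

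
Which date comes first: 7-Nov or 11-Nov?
7-Nov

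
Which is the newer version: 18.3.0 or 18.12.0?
18.12.0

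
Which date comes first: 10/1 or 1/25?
1/25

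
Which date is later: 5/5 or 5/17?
5/17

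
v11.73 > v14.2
False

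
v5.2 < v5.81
True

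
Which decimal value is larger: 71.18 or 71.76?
71.76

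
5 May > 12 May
False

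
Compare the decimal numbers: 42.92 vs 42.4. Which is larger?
42.92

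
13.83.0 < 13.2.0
False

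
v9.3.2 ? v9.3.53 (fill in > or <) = <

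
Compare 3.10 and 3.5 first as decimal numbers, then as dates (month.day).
As decimals: 3.10 < 3.5. As dates: 3/10 is later than 3/5 (day 10 > day 5).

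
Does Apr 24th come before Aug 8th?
Yes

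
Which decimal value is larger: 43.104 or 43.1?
43.104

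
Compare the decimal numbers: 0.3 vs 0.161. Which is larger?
0.3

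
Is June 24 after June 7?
Yes. Day 24 comes after day 7 in June — this is a date comparison, not a decimal one (the decimal 6.24 would be smaller than 6.7).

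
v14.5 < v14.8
True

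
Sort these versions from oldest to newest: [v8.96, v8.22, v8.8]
[v8.8, v8.22, v8.96]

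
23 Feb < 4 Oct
True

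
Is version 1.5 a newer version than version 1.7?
No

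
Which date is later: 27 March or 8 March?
27 March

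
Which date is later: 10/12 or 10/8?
10/12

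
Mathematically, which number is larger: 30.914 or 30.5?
30.914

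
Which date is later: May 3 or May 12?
May 12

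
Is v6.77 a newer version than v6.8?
Yes. Version numbers are compared segment by segment as integers, not as decimals: minor version 77 > 8, so v6.77 > v6.8 (even though the decimal 6.77 < 6.8).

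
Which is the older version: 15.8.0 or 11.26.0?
11.26.0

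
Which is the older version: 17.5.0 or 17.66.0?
17.5.0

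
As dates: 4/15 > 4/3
True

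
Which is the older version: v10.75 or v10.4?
v10.4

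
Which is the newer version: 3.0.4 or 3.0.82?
3.0.82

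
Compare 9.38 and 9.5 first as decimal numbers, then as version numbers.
As decimals: 9.38 < 9.5. As versions: v9.38 > v9.5 (minor version 38 > 5).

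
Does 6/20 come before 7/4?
Yes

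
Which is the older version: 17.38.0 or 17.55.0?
17.38.0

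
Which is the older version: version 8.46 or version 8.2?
version 8.2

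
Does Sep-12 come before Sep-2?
No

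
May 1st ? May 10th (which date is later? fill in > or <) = <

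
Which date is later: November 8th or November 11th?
November 11th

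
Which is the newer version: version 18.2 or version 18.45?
version 18.45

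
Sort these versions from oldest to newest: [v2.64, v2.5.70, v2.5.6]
[v2.5.6, v2.5.70, v2.64]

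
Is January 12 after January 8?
Yes. Day 12 comes after day 8 in January — this is a date comparison, not a decimal one (the decimal 1.12 would be smaller than 1.8).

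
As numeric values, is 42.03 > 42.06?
False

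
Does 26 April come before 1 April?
No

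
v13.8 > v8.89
True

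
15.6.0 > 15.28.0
False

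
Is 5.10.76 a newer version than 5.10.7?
Yes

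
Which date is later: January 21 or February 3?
February 3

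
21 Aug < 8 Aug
False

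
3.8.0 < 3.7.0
False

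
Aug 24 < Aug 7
False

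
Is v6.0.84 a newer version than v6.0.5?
Yes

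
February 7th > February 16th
False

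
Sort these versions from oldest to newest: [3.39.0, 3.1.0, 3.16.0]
[3.1.0, 3.16.0, 3.39.0]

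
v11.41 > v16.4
False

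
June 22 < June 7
False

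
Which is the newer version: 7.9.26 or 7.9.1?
7.9.26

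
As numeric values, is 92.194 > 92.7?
False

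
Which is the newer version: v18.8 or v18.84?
v18.84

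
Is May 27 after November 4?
No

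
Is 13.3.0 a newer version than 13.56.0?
No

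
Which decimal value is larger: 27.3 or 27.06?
27.3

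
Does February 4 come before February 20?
Yes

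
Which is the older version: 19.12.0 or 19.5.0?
19.5.0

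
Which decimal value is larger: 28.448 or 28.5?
28.5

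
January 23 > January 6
True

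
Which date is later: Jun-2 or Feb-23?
Jun-2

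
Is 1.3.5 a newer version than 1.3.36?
No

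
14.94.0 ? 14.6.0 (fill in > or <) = >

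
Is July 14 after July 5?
Yes. Day 14 comes after day 5 in July — this is a date comparison, not a decimal one (the decimal 7.14 would be smaller than 7.5).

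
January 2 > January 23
False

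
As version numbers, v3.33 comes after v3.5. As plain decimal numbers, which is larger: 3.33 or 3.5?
3.5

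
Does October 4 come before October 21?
Yes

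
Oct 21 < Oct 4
False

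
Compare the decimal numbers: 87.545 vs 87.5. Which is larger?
87.545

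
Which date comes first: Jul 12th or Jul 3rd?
Jul 3rd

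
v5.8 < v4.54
False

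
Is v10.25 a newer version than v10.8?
Yes. Version numbers are compared segment by segment as integers, not as decimals: minor version 25 > 8, so v10.25 > v10.8 (even though the decimal 10.25 < 10.8).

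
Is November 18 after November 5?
Yes. Day 18 comes after day 5 in November — this is a date comparison, not a decimal one (the decimal 11.18 would be smaller than 11.5).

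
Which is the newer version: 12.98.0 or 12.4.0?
12.98.0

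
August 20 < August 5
False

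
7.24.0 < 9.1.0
True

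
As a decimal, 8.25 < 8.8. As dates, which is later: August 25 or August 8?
August 25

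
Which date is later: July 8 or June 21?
July 8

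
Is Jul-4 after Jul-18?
No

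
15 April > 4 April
True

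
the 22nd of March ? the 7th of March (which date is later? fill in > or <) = >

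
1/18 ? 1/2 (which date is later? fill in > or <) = >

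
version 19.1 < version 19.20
True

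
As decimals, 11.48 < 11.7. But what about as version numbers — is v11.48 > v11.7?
True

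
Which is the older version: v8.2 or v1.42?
v1.42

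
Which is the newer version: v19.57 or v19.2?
v19.57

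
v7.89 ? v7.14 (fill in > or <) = >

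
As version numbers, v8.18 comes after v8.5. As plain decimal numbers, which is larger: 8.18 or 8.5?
8.5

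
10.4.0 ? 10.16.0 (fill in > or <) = <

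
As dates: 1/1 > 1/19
False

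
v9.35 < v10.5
True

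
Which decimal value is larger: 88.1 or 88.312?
88.312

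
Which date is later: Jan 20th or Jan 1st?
Jan 20th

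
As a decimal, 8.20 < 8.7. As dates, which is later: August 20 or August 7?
August 20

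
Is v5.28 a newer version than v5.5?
Yes. Version numbers are compared segment by segment as integers, not as decimals: minor version 28 > 5, so v5.28 > v5.5 (even though the decimal 5.28 < 5.5).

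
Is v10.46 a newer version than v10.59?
No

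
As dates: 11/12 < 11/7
False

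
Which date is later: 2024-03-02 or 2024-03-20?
2024-03-20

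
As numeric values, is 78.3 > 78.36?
False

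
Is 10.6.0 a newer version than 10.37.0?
No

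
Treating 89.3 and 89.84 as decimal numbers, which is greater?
89.84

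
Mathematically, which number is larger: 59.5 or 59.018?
59.5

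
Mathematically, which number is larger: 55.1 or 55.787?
55.787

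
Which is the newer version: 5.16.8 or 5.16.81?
5.16.81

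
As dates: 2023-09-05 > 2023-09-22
False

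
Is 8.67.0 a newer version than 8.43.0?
Yes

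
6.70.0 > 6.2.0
True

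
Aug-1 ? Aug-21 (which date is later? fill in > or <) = <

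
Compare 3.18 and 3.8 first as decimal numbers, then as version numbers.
As decimals: 3.18 < 3.8. As versions: v3.18 > v3.8 (minor version 18 > 8).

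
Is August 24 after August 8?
Yes. Day 24 comes after day 8 in August — this is a date comparison, not a decimal one (the decimal 8.24 would be smaller than 8.8).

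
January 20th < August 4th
True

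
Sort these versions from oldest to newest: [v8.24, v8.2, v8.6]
[v8.2, v8.6, v8.24]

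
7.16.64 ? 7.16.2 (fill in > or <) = >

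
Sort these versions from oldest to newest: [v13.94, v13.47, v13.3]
[v13.3, v13.47, v13.94]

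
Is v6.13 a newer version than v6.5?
Yes. Version numbers are compared segment by segment as integers, not as decimals: minor version 13 > 5, so v6.13 > v6.5 (even though the decimal 6.13 < 6.5).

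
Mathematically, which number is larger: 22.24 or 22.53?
22.53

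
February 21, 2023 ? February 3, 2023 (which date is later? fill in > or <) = >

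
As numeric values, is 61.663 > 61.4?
True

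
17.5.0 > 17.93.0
False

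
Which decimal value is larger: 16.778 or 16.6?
16.778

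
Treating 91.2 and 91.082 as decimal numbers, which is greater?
91.2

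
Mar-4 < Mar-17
True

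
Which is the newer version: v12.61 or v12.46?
v12.61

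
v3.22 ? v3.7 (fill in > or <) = >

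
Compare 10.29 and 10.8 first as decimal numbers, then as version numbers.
As decimals: 10.29 < 10.8. As versions: v10.29 > v10.8 (minor version 29 > 8).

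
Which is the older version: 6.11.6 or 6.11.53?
6.11.6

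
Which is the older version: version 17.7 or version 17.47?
version 17.7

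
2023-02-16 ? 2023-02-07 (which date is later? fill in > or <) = >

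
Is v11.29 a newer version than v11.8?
Yes. Version numbers are compared segment by segment as integers, not as decimals: minor version 29 > 8, so v11.29 > v11.8 (even though the decimal 11.29 < 11.8).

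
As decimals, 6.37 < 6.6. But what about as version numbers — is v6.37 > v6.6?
True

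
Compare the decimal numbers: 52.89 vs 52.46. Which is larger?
52.89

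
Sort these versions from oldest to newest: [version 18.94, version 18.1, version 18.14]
[version 18.1, version 18.14, version 18.94]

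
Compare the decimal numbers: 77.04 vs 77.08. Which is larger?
77.08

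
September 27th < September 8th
False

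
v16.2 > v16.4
False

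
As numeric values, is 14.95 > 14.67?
True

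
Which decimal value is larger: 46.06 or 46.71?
46.71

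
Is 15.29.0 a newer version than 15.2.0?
Yes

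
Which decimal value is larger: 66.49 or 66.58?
66.58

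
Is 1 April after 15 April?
No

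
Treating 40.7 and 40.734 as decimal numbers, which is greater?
40.734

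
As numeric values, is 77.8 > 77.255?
True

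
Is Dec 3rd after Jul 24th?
Yes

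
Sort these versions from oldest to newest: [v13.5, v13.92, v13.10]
[v13.5, v13.10, v13.92]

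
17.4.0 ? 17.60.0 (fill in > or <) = <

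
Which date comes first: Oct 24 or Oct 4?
Oct 4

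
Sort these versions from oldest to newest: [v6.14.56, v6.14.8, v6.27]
[v6.14.8, v6.14.56, v6.27]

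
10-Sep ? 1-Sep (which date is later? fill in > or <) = >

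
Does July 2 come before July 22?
Yes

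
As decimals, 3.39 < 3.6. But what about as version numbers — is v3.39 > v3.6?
True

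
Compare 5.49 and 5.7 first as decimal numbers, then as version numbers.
As decimals: 5.49 < 5.7. As versions: v5.49 > v5.7 (minor version 49 > 7).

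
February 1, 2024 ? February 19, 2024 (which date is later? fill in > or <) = <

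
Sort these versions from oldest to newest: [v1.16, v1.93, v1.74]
[v1.16, v1.74, v1.93]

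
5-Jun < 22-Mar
False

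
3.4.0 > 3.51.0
False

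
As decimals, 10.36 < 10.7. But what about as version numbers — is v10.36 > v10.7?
True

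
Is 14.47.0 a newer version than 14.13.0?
Yes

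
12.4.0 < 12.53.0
True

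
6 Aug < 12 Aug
True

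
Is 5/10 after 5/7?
Yes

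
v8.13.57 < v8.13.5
False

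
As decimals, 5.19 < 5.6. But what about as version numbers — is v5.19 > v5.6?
True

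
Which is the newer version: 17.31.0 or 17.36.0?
17.36.0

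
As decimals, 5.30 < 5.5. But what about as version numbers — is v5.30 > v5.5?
True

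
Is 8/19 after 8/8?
Yes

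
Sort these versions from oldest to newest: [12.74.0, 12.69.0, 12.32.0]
[12.32.0, 12.69.0, 12.74.0]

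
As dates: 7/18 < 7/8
False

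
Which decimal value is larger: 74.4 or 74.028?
74.4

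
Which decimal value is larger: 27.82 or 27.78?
27.82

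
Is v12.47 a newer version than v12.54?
No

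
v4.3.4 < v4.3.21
True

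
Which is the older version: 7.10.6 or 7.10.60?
7.10.6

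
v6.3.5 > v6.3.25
False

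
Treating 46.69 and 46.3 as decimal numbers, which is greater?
46.69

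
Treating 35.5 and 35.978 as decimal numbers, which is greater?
35.978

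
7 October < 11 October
True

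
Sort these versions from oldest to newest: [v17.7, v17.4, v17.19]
[v17.4, v17.7, v17.19]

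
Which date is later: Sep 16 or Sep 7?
Sep 16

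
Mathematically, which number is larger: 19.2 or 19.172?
19.2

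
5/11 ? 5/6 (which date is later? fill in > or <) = >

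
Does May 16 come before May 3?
No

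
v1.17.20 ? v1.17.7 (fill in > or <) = >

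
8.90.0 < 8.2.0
False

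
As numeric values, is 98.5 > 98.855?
False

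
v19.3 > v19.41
False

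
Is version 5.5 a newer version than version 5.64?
No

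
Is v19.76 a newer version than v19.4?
Yes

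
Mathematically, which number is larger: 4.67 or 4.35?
4.67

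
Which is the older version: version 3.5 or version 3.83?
version 3.5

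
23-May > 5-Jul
False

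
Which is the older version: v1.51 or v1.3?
v1.3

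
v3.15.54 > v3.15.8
True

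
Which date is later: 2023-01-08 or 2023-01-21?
2023-01-21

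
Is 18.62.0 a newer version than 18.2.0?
Yes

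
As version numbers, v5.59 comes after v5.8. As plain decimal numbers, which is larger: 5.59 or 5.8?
5.8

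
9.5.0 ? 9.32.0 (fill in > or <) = <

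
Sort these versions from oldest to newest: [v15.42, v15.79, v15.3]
[v15.3, v15.42, v15.79]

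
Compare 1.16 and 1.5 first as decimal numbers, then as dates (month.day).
As decimals: 1.16 < 1.5. As dates: 1/16 is later than 1/5 (day 16 > day 5).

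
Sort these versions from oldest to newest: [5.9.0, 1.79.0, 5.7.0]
[1.79.0, 5.7.0, 5.9.0]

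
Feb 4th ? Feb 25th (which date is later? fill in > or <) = <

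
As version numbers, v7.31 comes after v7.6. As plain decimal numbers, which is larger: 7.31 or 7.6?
7.6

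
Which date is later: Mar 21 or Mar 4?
Mar 21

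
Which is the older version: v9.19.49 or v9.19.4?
v9.19.4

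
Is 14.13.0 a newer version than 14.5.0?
Yes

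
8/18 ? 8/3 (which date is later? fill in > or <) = >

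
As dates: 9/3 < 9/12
True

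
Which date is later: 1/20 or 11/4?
11/4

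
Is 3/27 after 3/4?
Yes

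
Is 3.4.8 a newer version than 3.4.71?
No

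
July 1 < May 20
False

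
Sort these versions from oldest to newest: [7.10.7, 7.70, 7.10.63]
[7.10.7, 7.10.63, 7.70]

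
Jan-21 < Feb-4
True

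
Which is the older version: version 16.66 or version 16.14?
version 16.14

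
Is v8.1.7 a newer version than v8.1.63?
No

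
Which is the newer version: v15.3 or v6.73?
v15.3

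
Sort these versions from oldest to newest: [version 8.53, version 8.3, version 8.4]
[version 8.3, version 8.4, version 8.53]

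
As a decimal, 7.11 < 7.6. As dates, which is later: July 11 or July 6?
July 11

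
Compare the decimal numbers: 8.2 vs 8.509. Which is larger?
8.509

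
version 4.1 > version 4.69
False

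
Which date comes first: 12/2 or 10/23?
10/23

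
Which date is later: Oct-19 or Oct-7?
Oct-19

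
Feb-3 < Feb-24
True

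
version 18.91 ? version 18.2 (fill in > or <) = >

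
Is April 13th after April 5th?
Yes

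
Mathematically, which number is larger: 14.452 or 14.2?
14.452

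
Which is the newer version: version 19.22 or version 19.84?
version 19.84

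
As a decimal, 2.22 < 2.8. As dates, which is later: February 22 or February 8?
February 22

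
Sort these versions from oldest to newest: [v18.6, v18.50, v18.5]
[v18.5, v18.6, v18.50]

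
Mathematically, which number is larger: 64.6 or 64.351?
64.6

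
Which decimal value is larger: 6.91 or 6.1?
6.91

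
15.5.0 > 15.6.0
False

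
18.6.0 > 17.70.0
True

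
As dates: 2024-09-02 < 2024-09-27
True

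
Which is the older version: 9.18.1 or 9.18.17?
9.18.1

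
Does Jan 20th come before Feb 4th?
Yes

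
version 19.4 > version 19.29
False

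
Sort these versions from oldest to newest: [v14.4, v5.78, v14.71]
[v5.78, v14.4, v14.71]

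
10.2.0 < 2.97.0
False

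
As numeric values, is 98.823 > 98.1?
True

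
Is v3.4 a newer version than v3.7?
No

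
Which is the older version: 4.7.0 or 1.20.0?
1.20.0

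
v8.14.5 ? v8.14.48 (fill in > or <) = <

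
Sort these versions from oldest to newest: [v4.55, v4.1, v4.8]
[v4.1, v4.8, v4.55]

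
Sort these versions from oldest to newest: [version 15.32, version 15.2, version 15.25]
[version 15.2, version 15.25, version 15.32]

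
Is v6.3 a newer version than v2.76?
Yes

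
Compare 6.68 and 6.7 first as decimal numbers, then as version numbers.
As decimals: 6.68 < 6.7. As versions: v6.68 > v6.7 (minor version 68 > 7).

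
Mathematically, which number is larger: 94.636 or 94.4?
94.636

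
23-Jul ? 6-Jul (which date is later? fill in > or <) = >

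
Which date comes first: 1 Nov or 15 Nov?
1 Nov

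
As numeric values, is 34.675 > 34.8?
False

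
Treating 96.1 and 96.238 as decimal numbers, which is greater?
96.238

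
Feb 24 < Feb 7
False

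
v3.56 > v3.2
True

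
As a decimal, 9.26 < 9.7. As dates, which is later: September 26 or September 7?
September 26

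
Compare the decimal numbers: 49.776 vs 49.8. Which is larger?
49.8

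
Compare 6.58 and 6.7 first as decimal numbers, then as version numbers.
As decimals: 6.58 < 6.7. As versions: v6.58 > v6.7 (minor version 58 > 7).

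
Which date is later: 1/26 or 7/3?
7/3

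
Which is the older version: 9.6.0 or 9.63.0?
9.6.0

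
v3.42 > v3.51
False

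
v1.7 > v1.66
False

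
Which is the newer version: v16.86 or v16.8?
v16.86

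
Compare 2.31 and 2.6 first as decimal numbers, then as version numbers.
As decimals: 2.31 < 2.6. As versions: v2.31 > v2.6 (minor version 31 > 6).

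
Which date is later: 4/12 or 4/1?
4/12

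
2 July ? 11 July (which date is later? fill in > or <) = <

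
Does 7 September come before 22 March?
No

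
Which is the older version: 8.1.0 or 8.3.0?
8.1.0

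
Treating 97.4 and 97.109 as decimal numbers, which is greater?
97.4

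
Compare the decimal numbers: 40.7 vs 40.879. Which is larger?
40.879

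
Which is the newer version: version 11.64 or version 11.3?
version 11.64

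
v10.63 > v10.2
True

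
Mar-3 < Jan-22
False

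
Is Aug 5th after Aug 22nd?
No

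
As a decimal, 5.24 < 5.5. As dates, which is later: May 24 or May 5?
May 24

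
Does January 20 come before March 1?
Yes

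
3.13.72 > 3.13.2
True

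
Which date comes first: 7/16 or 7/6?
7/6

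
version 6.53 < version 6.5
False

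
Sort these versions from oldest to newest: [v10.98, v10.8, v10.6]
[v10.6, v10.8, v10.98]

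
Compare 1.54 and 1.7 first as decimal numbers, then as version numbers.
As decimals: 1.54 < 1.7. As versions: v1.54 > v1.7 (minor version 54 > 7).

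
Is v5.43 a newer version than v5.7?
Yes. Version numbers are compared segment by segment as integers, not as decimals: minor version 43 > 7, so v5.43 > v5.7 (even though the decimal 5.43 < 5.7).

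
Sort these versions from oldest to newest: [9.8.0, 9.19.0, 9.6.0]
[9.6.0, 9.8.0, 9.19.0]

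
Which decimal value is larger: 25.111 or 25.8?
25.8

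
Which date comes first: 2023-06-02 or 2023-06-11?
2023-06-02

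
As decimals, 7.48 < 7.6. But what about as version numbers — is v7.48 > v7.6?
True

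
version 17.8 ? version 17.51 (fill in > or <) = <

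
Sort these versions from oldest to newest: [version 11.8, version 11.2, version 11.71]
[version 11.2, version 11.8, version 11.71]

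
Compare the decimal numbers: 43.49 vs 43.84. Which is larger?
43.84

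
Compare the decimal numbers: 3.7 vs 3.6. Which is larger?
3.7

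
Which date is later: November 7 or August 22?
November 7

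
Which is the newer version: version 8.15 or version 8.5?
version 8.15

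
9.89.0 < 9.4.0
False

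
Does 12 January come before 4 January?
No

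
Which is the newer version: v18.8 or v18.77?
v18.77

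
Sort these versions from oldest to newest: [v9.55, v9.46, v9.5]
[v9.5, v9.46, v9.55]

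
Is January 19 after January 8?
Yes. Day 19 comes after day 8 in January — this is a date comparison, not a decimal one (the decimal 1.19 would be smaller than 1.8).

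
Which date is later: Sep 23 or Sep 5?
Sep 23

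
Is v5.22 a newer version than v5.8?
Yes. Version numbers are compared segment by segment as integers, not as decimals: minor version 22 > 8, so v5.22 > v5.8 (even though the decimal 5.22 < 5.8).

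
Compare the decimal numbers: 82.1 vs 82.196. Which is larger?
82.196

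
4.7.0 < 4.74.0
True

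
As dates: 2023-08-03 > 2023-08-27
False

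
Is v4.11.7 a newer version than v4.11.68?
No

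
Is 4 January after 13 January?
No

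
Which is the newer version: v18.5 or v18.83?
v18.83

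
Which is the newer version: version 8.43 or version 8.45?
version 8.45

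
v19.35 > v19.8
True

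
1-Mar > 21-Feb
True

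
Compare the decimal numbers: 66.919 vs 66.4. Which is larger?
66.919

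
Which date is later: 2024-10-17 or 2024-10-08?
2024-10-17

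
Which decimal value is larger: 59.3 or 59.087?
59.3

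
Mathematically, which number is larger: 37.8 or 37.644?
37.8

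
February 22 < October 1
True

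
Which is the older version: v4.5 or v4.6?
v4.5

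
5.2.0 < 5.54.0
True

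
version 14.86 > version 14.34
True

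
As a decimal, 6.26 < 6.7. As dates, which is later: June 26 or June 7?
June 26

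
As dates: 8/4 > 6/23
True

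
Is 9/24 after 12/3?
No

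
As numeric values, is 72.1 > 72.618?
False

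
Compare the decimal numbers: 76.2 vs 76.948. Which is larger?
76.948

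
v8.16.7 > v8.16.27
False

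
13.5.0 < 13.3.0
False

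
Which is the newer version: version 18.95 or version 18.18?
version 18.95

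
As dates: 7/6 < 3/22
False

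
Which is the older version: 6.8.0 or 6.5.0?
6.5.0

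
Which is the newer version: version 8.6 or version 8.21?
version 8.21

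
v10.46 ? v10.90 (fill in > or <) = <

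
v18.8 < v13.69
False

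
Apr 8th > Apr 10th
False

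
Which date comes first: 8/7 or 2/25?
2/25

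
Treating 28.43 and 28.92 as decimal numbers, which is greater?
28.92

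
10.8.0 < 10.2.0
False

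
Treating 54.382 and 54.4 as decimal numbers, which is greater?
54.4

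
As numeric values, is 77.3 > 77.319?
False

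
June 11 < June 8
False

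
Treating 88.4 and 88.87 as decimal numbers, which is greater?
88.87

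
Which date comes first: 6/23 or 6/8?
6/8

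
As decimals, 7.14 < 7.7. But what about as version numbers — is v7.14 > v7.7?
True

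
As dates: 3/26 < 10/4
True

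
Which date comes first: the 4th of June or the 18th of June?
the 4th of June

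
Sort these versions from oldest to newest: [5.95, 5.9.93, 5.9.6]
[5.9.6, 5.9.93, 5.95]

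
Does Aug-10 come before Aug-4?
No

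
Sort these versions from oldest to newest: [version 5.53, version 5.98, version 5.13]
[version 5.13, version 5.53, version 5.98]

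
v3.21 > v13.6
False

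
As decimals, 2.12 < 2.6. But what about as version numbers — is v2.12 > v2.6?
True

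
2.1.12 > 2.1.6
True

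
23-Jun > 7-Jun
True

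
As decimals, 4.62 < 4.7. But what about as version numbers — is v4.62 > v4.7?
True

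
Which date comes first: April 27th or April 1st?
April 1st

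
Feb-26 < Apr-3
True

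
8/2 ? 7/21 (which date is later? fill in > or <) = >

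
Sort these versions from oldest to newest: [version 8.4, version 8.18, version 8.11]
[version 8.4, version 8.11, version 8.18]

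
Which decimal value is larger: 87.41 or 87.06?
87.41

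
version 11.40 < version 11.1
False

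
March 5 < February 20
False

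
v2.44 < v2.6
False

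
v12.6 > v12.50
False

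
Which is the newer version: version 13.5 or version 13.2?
version 13.5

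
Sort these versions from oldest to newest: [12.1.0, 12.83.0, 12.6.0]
[12.1.0, 12.6.0, 12.83.0]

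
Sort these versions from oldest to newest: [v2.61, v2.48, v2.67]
[v2.48, v2.61, v2.67]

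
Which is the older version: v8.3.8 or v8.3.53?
v8.3.8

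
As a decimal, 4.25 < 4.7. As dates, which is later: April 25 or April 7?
April 25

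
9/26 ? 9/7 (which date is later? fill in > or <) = >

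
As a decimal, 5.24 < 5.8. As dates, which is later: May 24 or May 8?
May 24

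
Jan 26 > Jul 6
False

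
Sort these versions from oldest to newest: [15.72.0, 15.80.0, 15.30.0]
[15.30.0, 15.72.0, 15.80.0]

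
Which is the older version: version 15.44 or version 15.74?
version 15.44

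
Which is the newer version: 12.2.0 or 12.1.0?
12.2.0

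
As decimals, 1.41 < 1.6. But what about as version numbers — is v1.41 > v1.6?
True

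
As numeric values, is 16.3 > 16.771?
False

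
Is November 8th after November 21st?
No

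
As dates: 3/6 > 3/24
False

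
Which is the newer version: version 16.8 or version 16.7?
version 16.8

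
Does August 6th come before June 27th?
No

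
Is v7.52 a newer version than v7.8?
Yes. Version numbers are compared segment by segment as integers, not as decimals: minor version 52 > 8, so v7.52 > v7.8 (even though the decimal 7.52 < 7.8).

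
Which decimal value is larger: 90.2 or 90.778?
90.778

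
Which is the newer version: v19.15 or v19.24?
v19.24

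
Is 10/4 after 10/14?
No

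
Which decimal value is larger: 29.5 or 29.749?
29.749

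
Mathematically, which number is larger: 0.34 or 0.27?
0.34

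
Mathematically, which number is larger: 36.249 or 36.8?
36.8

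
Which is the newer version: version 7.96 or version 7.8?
version 7.96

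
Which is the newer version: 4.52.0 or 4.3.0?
4.52.0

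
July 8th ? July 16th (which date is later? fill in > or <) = <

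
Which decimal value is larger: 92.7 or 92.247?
92.7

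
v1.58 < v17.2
True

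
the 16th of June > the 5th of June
True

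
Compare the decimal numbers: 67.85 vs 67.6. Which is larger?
67.85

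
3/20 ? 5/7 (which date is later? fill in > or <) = <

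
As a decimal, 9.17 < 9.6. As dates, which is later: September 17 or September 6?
September 17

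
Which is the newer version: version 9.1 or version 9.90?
version 9.90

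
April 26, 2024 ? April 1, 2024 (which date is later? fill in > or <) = >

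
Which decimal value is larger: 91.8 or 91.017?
91.8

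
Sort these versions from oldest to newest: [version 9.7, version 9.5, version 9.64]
[version 9.5, version 9.7, version 9.64]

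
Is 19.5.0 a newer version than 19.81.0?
No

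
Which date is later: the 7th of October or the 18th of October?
the 18th of October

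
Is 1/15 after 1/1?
Yes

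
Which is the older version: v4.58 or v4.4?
v4.4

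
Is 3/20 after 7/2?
No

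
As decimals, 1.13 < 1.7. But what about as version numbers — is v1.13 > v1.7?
True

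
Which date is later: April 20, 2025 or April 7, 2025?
April 20, 2025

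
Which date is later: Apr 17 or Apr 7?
Apr 17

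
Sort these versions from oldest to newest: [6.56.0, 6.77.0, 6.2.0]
[6.2.0, 6.56.0, 6.77.0]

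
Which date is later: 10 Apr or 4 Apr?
10 Apr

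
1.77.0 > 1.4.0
True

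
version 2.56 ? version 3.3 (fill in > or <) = <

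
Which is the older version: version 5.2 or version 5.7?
version 5.2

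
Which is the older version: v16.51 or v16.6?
v16.6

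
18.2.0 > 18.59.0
False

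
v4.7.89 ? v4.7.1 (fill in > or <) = >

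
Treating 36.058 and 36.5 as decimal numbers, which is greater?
36.5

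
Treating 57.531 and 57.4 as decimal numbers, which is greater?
57.531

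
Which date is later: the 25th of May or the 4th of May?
the 25th of May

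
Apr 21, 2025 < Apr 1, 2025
False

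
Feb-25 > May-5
False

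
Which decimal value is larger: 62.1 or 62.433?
62.433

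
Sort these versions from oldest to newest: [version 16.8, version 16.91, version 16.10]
[version 16.8, version 16.10, version 16.91]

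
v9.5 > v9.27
False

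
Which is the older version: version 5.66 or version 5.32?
version 5.32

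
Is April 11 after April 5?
Yes. Day 11 comes after day 5 in April — this is a date comparison, not a decimal one (the decimal 4.11 would be smaller than 4.5).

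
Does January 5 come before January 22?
Yes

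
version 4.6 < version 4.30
True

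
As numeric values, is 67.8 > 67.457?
True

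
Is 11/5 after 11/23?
No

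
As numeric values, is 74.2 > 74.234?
False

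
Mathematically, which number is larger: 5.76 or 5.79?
5.79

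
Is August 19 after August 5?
Yes. Day 19 comes after day 5 in August — this is a date comparison, not a decimal one (the decimal 8.19 would be smaller than 8.5).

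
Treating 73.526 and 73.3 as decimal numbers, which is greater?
73.526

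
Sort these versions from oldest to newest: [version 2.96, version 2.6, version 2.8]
[version 2.6, version 2.8, version 2.96]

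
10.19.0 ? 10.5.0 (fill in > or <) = >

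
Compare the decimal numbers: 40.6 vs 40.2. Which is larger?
40.6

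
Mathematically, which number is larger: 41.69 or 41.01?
41.69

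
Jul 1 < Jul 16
True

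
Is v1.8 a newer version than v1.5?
Yes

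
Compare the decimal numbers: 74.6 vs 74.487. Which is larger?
74.6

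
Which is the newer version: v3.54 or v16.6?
v16.6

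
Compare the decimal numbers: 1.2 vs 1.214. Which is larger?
1.214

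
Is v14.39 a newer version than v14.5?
Yes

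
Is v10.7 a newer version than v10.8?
No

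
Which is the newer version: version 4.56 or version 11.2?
version 11.2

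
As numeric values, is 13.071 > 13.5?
False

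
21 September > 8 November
False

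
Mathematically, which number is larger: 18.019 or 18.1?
18.1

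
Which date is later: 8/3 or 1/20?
8/3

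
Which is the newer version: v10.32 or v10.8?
v10.32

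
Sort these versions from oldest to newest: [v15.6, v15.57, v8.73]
[v8.73, v15.6, v15.57]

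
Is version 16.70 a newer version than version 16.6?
Yes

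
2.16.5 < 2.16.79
True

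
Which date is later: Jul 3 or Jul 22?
Jul 22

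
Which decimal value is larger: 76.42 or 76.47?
76.47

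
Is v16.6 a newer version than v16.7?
No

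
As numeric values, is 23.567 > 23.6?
False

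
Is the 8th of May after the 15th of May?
No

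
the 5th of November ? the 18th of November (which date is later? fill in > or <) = <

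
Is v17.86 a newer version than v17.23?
Yes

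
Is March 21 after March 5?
Yes. Day 21 comes after day 5 in March — this is a date comparison, not a decimal one (the decimal 3.21 would be smaller than 3.5).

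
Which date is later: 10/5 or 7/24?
10/5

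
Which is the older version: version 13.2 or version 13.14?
version 13.2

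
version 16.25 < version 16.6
False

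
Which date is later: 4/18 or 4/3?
4/18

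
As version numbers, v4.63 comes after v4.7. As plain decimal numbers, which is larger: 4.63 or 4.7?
4.7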